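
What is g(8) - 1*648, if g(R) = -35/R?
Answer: -5219/8 ≈ -652.38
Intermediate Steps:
g(8) - 1*648 = -35/8 - 1*648 = -35*1/8 - 648 = -35/8 - 648 = -5219/8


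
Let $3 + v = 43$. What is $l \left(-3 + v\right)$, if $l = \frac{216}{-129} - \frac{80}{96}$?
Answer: $- \frac{23939}{258} \approx -92.787$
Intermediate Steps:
$v = 40$ ($v = -3 + 43 = 40$)
$l = - \frac{647}{258}$ ($l = 216 \left(- \frac{1}{129}\right) - \frac{5}{6} = - \frac{72}{43} - \frac{5}{6} = - \frac{647}{258} \approx -2.5078$)
$l \left(-3 + v\right) = - \frac{647 \left(-3 + 40\right)}{258} = \left(- \frac{647}{258}\right) 37 = - \frac{23939}{258}$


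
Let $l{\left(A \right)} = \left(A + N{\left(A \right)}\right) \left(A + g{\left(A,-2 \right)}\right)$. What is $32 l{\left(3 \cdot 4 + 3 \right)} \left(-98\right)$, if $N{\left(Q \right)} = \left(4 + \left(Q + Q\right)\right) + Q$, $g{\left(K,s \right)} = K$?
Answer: $-6021120$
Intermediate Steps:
$N{\left(Q \right)} = 4 + 3 Q$ ($N{\left(Q \right)} = \left(4 + 2 Q\right) + Q = 4 + 3 Q$)
$l{\left(A \right)} = 2 A \left(4 + 4 A\right)$ ($l{\left(A \right)} = \left(A + \left(4 + 3 A\right)\right) \left(A + A\right) = \left(4 + 4 A\right) 2 A = 2 A \left(4 + 4 A\right)$)
$32 l{\left(3 \cdot 4 + 3 \right)} \left(-98\right) = 32 \cdot 8 \left(3 \cdot 4 + 3\right) \left(1 + \left(3 \cdot 4 + 3\right)\right) \left(-98\right) = 32 \cdot 8 \left(12 + 3\right) \left(1 + \left(12 + 3\right)\right) \left(-98\right) = 32 \cdot 8 \cdot 15 \left(1 + 15\right) \left(-98\right) = 32 \cdot 8 \cdot 15 \cdot 16 \left(-98\right) = 32 \cdot 1920 \left(-98\right) = 61440 \left(-98\right) = -6021120$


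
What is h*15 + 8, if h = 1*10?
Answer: 158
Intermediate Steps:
h = 10
h*15 + 8 = 10*15 + 8 = 150 + 8 = 158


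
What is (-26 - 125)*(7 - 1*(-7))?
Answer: -2114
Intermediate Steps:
(-26 - 125)*(7 - 1*(-7)) = -151*(7 + 7) = -151*14 = -2114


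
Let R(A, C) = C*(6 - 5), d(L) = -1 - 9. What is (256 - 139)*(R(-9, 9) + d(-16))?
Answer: -117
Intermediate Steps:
d(L) = -10
R(A, C) = C (R(A, C) = C*1 = C)
(256 - 139)*(R(-9, 9) + d(-16)) = (256 - 139)*(9 - 10) = 117*(-1) = -117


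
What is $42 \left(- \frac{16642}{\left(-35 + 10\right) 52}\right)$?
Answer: $\frac{174741}{325} \approx 537.67$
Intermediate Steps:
$42 \left(- \frac{16642}{\left(-35 + 10\right) 52}\right) = 42 \left(- \frac{16642}{\left(-25\right) 52}\right) = 42 \left(- \frac{16642}{-1300}\right) = 42 \left(\left(-16642\right) \left(- \frac{1}{1300}\right)\right) = 42 \cdot \frac{8321}{650} = \frac{174741}{325}$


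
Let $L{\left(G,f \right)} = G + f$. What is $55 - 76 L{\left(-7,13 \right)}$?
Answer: $-401$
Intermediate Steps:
$55 - 76 L{\left(-7,13 \right)} = 55 - 76 \left(-7 + 13\right) = 55 - 456 = -401$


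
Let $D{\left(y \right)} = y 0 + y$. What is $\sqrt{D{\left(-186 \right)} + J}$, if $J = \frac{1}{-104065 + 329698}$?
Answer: $\frac{i \sqrt{9469306402521}}{225633} \approx 13.638 i$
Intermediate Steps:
$J = \frac{1}{225633} \approx 4.432 \cdot 10^{-6}$
$D{\left(y \right)} = y$ ($D{\left(y \right)} = 0 + y = y$)
$\sqrt{D{\left(-186 \right)} + J} = \sqrt{-186 + \frac{1}{225633}} = \sqrt{- \frac{41967737}{225633}} = \frac{i \sqrt{9469306402521}}{225633}$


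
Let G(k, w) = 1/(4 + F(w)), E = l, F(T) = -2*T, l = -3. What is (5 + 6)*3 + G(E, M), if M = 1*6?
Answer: 263/8 ≈ 32.875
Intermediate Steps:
M = 6
E = -3
G(k, w) = 1/(4 - 2*w)
(5 + 6)*3 + G(E, M) = (5 + 6)*3 - 1/(-4 + 2*6) = 11*3 - 1/(-4 + 12) = 33 - 1/8 = 263/8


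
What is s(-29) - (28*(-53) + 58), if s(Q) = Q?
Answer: 1397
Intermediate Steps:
s(-29) - (28*(-53) + 58) = -29 - (28*(-53) + 58) = -29 - (-1484 + 58) = -29 - 1*(-1426) = -29 + 1426 = 1397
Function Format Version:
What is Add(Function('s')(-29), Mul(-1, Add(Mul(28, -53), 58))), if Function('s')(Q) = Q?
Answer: 1397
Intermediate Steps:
Add(Function('s')(-29), Mul(-1, Add(Mul(28, -53), 58))) = Add(-29, Mul(-1, Add(Mul(28, -53), 58))) = Add(-29, Mul(-1, Add(-1484, 58))) = Add(-29, Mul(-1, -1426)) = Add(-29, 1426) = 1397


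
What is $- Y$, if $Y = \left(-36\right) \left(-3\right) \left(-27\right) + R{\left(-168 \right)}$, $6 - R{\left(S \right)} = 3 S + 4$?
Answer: $2410$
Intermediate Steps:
$R{\left(S \right)} = 2 - 3 S$ ($R{\left(S \right)} = 6 - \left(3 S + 4\right) = 6 - \left(4 + 3 S\right) = 2 - 3 S$)
$Y = -2410$ ($Y = \left(-36\right) \left(-3\right) \left(-27\right) + \left(2 - -504\right) = 108 \left(-27\right) + \left(2 + 504\right) = -2916 + 506 = -2410$)
$- Y = \left(-1\right) \left(-2410\right) = 2410$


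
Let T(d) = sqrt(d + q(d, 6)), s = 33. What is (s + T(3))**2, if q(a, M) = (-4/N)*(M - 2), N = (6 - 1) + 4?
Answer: (99 + sqrt(11))**2/9 ≈ 1163.2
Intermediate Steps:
N = 9 (N = 5 + 4 = 9)
q(a, M) = 8/9 - 4*M/9 (q(a, M) = (-4/9)*(M - 2) = (-4*1/9)*(-2 + M) = -4*(-2 + M)/9 = 8/9 - 4*M/9)
T(d) = sqrt(-16/9 + d) (T(d) = sqrt(d + (8/9 - 4/9*6)) = sqrt(d + (8/9 - 8/3)) = sqrt(d - 16/9) = sqrt(-16/9 + d))
(s + T(3))**2 = (33 + sqrt(-16 + 9*3)/3)**2 = (33 + sqrt(-16 + 27)/3)**2 = (33 + sqrt(11)/3)**2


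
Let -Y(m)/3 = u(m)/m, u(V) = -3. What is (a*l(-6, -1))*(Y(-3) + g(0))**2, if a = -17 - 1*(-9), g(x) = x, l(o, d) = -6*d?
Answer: -432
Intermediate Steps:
a = -8 (a = -17 + 9 = -8)
Y(m) = 9/m (Y(m) = -(-9)/m = 9/m)
(a*l(-6, -1))*(Y(-3) + g(0))**2 = (-(-48)*(-1))*(9/(-3) + 0)**2 = (-8*6)*(9*(-1/3) + 0)**2 = -48*(-3 + 0)**2 = -48*(-3)**2 = -48*9 = -432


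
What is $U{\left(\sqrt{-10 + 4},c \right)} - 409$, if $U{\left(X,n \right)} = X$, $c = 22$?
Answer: $-409 + i \sqrt{6} \approx -409.0 + 2.4495 i$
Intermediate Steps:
$U{\left(\sqrt{-10 + 4},c \right)} - 409 = \sqrt{-10 + 4} - 409 = \sqrt{-6} - 409 = i \sqrt{6} - 409 = -409 + i \sqrt{6}$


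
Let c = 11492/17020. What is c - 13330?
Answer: -56716277/4255 ≈ -13329.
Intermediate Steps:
c = 2873/4255 (c = 11492*(1/17020) = 2873/4255 ≈ 0.67521)
c - 13330 = 2873/4255 - 13330 = -56716277/4255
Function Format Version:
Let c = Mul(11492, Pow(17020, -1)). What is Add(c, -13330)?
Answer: Rational(-56716277, 4255) ≈ -13329.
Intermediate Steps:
c = Rational(2873, 4255) (c = Mul(11492, Rational(1, 17020)) = Rational(2873, 4255) ≈ 0.67521)
Add(c, -13330) = Add(Rational(2873, 4255), -13330) = Rational(-56716277, 4255)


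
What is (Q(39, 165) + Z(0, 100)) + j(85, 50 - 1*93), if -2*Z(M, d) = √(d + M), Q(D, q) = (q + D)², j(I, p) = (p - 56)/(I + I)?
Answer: 7073771/170 ≈ 41610.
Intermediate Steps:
j(I, p) = (-56 + p)/(2*I) (j(I, p) = (-56 + p)/((2*I)) = (-56 + p)*(1/(2*I)) = (-56 + p)/(2*I))
Q(D, q) = (D + q)²
Z(M, d) = -√(M + d)/2 (Z(M, d) = -√(d + M)/2 = -√(M + d)/2)
(Q(39, 165) + Z(0, 100)) + j(85, 50 - 1*93) = ((39 + 165)² - √(0 + 100)/2) + (½)*(-56 + (50 - 1*93))/85 = (204² - √100/2) + (½)*(1/85)*(-56 + (50 - 93)) = (41616 - ½*10) + (½)*(1/85)*(-56 - 43) = (41616 - 5) + (½)*(1/85)*(-99) = 41611 - 99/170 = 7073771/170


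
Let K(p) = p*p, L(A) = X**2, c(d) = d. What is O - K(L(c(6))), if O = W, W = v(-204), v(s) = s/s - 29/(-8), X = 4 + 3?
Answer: -19171/8 ≈ -2396.4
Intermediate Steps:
X = 7
v(s) = 37/8 (v(s) = 1 - 29*(-1/8) = 1 + 29/8 = 37/8)
W = 37/8 ≈ 4.6250
O = 37/8 ≈ 4.6250
L(A) = 49 (L(A) = 7**2 = 49)
K(p) = p**2
O - K(L(c(6))) = 37/8 - 1*49**2 = 37/8 - 1*2401 = 37/8 - 2401 = -19171/8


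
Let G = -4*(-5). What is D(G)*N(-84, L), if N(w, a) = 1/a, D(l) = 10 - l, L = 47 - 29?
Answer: -5/9 ≈ -0.55556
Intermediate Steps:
L = 18
G = 20
D(G)*N(-84, L) = (10 - 1*20)/18 = (10 - 20)*(1/18) = -10*1/18 = -5/9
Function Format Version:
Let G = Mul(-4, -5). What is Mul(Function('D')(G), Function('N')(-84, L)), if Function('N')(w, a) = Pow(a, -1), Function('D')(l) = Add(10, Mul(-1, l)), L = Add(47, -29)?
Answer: Rational(-5, 9) ≈ -0.55556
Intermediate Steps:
L = 18
G = 20
Mul(Function('D')(G), Function('N')(-84, L)) = Mul(Add(10, Mul(-1, 20)), Pow(18, -1)) = Mul(Add(10, -20), Rational(1, 18)) = Mul(-10, Rational(1, 18)) = Rational(-5, 9)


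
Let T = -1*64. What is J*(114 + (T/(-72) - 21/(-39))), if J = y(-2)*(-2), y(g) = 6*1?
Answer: -54020/39 ≈ -1385.1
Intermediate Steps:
y(g) = 6
T = -64
J = -12 (J = 6*(-2) = -12)
J*(114 + (T/(-72) - 21/(-39))) = -12*(114 + (-64/(-72) - 21/(-39))) = -12*(114 + (-64*(-1/72) - 21*(-1/39))) = -12*(114 + (8/9 + 7/13)) = -12*(114 + 167/117) = -12*13505/117 = -54020/39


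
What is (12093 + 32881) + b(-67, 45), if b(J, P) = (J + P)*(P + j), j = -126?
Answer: 46756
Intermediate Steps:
b(J, P) = (-126 + P)*(J + P) (b(J, P) = (J + P)*(P - 126) = (J + P)*(-126 + P) = (-126 + P)*(J + P))
(12093 + 32881) + b(-67, 45) = (12093 + 32881) + (45**2 - 126*(-67) - 126*45 - 67*45) = 44974 + (2025 + 8442 - 5670 - 3015) = 44974 + 1782 = 46756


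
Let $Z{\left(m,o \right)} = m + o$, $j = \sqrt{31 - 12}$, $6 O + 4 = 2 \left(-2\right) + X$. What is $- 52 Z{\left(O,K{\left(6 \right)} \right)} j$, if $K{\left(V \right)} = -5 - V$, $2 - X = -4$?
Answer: $\frac{1768 \sqrt{19}}{3} \approx 2568.8$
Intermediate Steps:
$X = 6$ ($X = 2 - -4 = 2 + 4 = 6$)
$O = - \frac{1}{3}$ ($O = - \frac{2}{3} + \frac{2 \left(-2\right) + 6}{6} = - \frac{2}{3} + \frac{-4 + 6}{6} = - \frac{2}{3} + \frac{1}{6} \cdot 2 = - \frac{2}{3} + \frac{1}{3} = - \frac{1}{3} \approx -0.33333$)
$j = \sqrt{19} \approx 4.3589$
$- 52 Z{\left(O,K{\left(6 \right)} \right)} j = - 52 \left(- \frac{1}{3} - 11\right) \sqrt{19} = \left(-52\right) \left(- \frac{34}{3}\right) \sqrt{19} = \frac{1768 \sqrt{19}}{3}$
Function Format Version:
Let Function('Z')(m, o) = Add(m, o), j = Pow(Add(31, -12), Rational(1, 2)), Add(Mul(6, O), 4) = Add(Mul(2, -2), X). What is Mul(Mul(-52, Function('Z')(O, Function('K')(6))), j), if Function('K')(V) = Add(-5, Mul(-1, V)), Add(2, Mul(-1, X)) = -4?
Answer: Mul(Rational(1768, 3), Pow(19, Rational(1, 2))) ≈ 2568.8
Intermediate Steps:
X = 6 (X = Add(2, Mul(-1, -4)) = Add(2, 4) = 6)
O = Rational(-1, 3) (O = Add(Rational(-2, 3), Mul(Rational(1, 6), Add(Mul(2, -2), 6))) = Add(Rational(-2, 3), Mul(Rational(1, 6), Add(-4, 6))) = Add(Rational(-2, 3), Mul(Rational(1, 6), 2)) = Add(Rational(-2, 3), Rational(1, 3)) = Rational(-1, 3) ≈ -0.33333)
j = Pow(19, Rational(1, 2)) ≈ 4.3589
Mul(Mul(-52, Function('Z')(O, Function('K')(6))), j) = Mul(Mul(-52, Add(Rational(-1, 3), Add(-5, Mul(-1, 6)))), Pow(19, Rational(1, 2))) = Mul(Mul(-52, Add(Rational(-1, 3), Add(-5, -6))), Pow(19, Rational(1, 2))) = Mul(Mul(-52, Add(Rational(-1, 3), -11)), Pow(19, Rational(1, 2))) = Mul(Mul(-52, Rational(-34, 3)), Pow(19, Rational(1, 2))) = Mul(Rational(1768, 3), Pow(19, Rational(1, 2)))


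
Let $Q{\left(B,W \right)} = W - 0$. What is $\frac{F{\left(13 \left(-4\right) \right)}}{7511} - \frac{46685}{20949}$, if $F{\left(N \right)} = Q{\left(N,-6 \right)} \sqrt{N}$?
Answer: $- \frac{46685}{20949} - \frac{12 i \sqrt{13}}{7511} \approx -2.2285 - 0.0057604 i$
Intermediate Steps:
$Q{\left(B,W \right)} = W$ ($Q{\left(B,W \right)} = W + 0 = W$)
$F{\left(N \right)} = - 6 \sqrt{N}$
$\frac{F{\left(13 \left(-4\right) \right)}}{7511} - \frac{46685}{20949} = \frac{\left(-6\right) \sqrt{13 \left(-4\right)}}{7511} - \frac{46685}{20949} = - 6 \sqrt{-52} \cdot \frac{1}{7511} - \frac{46685}{20949} = - 6 \cdot 2 i \sqrt{13} \cdot \frac{1}{7511} - \frac{46685}{20949} = - 12 i \sqrt{13} \cdot \frac{1}{7511} - \frac{46685}{20949} = - \frac{12 i \sqrt{13}}{7511} - \frac{46685}{20949} = - \frac{46685}{20949} - \frac{12 i \sqrt{13}}{7511}$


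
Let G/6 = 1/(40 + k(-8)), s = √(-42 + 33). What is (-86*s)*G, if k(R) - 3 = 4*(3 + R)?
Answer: -1548*I/23 ≈ -67.304*I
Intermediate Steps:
k(R) = 15 + 4*R (k(R) = 3 + 4*(3 + R) = 3 + (12 + 4*R) = 15 + 4*R)
s = 3*I (s = √(-9) = 3*I ≈ 3.0*I)
G = 6/23 (G = 6/(40 + (15 + 4*(-8))) = 6/(40 + (15 - 32)) = 6/(40 - 17) = 6/23 ≈ 0.26087)
(-86*s)*G = -258*I*(6/23) = -1548*I/23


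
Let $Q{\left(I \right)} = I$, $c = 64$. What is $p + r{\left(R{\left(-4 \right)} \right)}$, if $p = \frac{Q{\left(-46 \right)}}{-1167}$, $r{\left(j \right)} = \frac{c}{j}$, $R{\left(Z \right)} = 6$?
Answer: $\frac{12494}{1167} \approx 10.706$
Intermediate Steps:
$r{\left(j \right)} = \frac{64}{j}$
$p = \frac{46}{1167}$ ($p = - \frac{46}{-1167} = \left(-46\right) \left(- \frac{1}{1167}\right) = \frac{46}{1167} \approx 0.039417$)
$p + r{\left(R{\left(-4 \right)} \right)} = \frac{46}{1167} + \frac{64}{6} = \frac{46}{1167} + 64 \cdot \frac{1}{6} = \frac{46}{1167} + \frac{32}{3} = \frac{12494}{1167}$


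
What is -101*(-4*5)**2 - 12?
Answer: -40412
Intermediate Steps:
-101*(-4*5)**2 - 12 = -101*(-20)**2 - 12 = -101*400 - 12 = -40400 - 12 = -40412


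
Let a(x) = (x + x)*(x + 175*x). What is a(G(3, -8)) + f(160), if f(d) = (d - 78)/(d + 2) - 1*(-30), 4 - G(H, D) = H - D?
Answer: 1399559/81 ≈ 17279.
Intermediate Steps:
G(H, D) = 4 + D - H (G(H, D) = 4 - (H - D) = 4 + (D - H) = 4 + D - H)
f(d) = 30 + (-78 + d)/(2 + d) (f(d) = (-78 + d)/(2 + d) + 30 = 30 + (-78 + d)/(2 + d))
a(x) = 352*x² (a(x) = (2*x)*(176*x) = 352*x²)
a(G(3, -8)) + f(160) = 352*(4 - 8 - 1*3)² + (-18 + 31*160)/(2 + 160) = 352*(4 - 8 - 3)² + (-18 + 4960)/162 = 352*(-7)² + (1/162)*4942 = 352*49 + 2471/81 = 17248 + 2471/81 = 1399559/81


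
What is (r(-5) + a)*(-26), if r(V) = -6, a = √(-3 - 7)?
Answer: 156 - 26*I*√10 ≈ 156.0 - 82.219*I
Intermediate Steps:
a = I*√10 (a = √(-10) = I*√10 ≈ 3.1623*I)
(r(-5) + a)*(-26) = (-6 + I*√10)*(-26) = 156 - 26*I*√10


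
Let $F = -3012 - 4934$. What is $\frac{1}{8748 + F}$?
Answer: $\frac{1}{802} \approx 0.0012469$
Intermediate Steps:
$F = -7946$
$\frac{1}{8748 + F} = \frac{1}{8748 - 7946} = \frac{1}{802}$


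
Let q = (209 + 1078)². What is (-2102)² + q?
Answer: 6074773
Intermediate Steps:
q = 1656369 (q = 1287² = 1656369)
(-2102)² + q = (-2102)² + 1656369 = 4418404 + 1656369 = 6074773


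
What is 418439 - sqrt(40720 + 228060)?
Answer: 418439 - 2*sqrt(67195) ≈ 4.1792e+5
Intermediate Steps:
418439 - sqrt(40720 + 228060) = 418439 - sqrt(268780) = 418439 - 2*sqrt(67195)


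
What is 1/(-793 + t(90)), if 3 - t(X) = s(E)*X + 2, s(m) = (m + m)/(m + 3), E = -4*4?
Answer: -13/13176 ≈ -0.00098664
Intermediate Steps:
E = -16
s(m) = 2*m/(3 + m) (s(m) = (2*m)/(3 + m) = 2*m/(3 + m))
t(X) = 1 - 32*X/13 (t(X) = 3 - ((2*(-16)/(3 - 16))*X + 2) = 3 - ((2*(-16)/(-13))*X + 2) = 3 - ((2*(-16)*(-1/13))*X + 2) = 3 - (32*X/13 + 2) = 3 - (2 + 32*X/13) = 3 + (-2 - 32*X/13) = 1 - 32*X/13)
1/(-793 + t(90)) = 1/(-793 + (1 - 32/13*90)) = 1/(-793 + (1 - 2880/13)) = 1/(-793 - 2867/13) = 1/(-13176/13) = -13/13176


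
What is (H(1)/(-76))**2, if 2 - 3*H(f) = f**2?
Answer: 1/51984 ≈ 1.9237e-5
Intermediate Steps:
H(f) = 2/3 - f**2/3
(H(1)/(-76))**2 = ((2/3 - 1/3*1**2)/(-76))**2 = ((2/3 - 1/3*1)*(-1/76))**2 = ((2/3 - 1/3)*(-1/76))**2 = ((1/3)*(-1/76))**2 = (-1/228)**2 = 1/51984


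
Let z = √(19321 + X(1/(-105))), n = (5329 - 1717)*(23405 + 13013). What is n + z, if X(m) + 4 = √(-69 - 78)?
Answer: 131541816 + √(19317 + 7*I*√3) ≈ 1.3154e+8 + 0.043617*I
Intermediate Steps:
n = 131541816 (n = 3612*36418 = 131541816)
X(m) = -4 + 7*I*√3 (X(m) = -4 + √(-69 - 78) = -4 + √(-147) = -4 + 7*I*√3)
z = √(19317 + 7*I*√3) (z = √(19321 + (-4 + 7*I*√3)) = √(19317 + 7*I*√3) ≈ 138.99 + 0.0436*I)
n + z = 131541816 + √(19317 + 7*I*√3)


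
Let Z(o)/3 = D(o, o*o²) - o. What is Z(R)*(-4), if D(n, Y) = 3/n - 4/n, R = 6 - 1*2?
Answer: 51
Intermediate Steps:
R = 4 (R = 6 - 2 = 4)
D(n, Y) = -1/n
Z(o) = -3*o - 3/o (Z(o) = 3*(-1/o - o) = 3*(-o - 1/o) = -3*o - 3/o)
Z(R)*(-4) = (-3*4 - 3/4)*(-4) = (-12 - 3*¼)*(-4) = (-12 - ¾)*(-4) = -51/4*(-4) = 51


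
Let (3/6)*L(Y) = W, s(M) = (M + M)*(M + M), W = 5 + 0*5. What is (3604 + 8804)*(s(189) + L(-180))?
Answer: 1773028752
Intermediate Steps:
W = 5 (W = 5 + 0 = 5)
s(M) = 4*M² (s(M) = (2*M)*(2*M) = 4*M²)
L(Y) = 10 (L(Y) = 2*5 = 10)
(3604 + 8804)*(s(189) + L(-180)) = (3604 + 8804)*(4*189² + 10) = 12408*(4*35721 + 10) = 12408*(142884 + 10) = 12408*142894 = 1773028752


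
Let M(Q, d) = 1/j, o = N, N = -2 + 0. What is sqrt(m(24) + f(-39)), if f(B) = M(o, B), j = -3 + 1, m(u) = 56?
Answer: sqrt(222)/2 ≈ 7.4498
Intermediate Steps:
j = -2
N = -2
o = -2
M(Q, d) = -1/2 (M(Q, d) = 1/(-2) = -1/2)
f(B) = -1/2
sqrt(m(24) + f(-39)) = sqrt(56 - 1/2) = sqrt(111/2) = sqrt(222)/2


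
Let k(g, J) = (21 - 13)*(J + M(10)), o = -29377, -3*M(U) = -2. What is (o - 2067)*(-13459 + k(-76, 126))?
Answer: 1174024628/3 ≈ 3.9134e+8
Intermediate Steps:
M(U) = ⅔ (M(U) = -⅓*(-2) = ⅔)
k(g, J) = 16/3 + 8*J (k(g, J) = (21 - 13)*(J + ⅔) = 8*(⅔ + J) = 16/3 + 8*J)
(o - 2067)*(-13459 + k(-76, 126)) = (-29377 - 2067)*(-13459 + (16/3 + 8*126)) = -31444*(-13459 + (16/3 + 1008)) = -31444*(-13459 + 3040/3) = -31444*(-37337/3) = 1174024628/3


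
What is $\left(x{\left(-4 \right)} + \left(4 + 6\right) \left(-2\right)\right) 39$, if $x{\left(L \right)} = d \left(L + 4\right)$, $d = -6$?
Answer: $-780$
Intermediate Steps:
$x{\left(L \right)} = -24 - 6 L$ ($x{\left(L \right)} = - 6 \left(L + 4\right) = - 6 \left(4 + L\right) = -24 - 6 L$)
$\left(x{\left(-4 \right)} + \left(4 + 6\right) \left(-2\right)\right) 39 = \left(\left(-24 - -24\right) + \left(4 + 6\right) \left(-2\right)\right) 39 = \left(\left(-24 + 24\right) + 10 \left(-2\right)\right) 39 = \left(0 - 20\right) 39 = \left(-20\right) 39 = -780$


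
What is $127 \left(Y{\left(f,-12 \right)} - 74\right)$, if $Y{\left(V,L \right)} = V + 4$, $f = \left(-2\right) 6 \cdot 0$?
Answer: $-8890$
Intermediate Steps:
$f = 0$ ($f = \left(-12\right) 0 = 0$)
$Y{\left(V,L \right)} = 4 + V$
$127 \left(Y{\left(f,-12 \right)} - 74\right) = 127 \left(\left(4 + 0\right) - 74\right) = 127 \left(4 - 74\right) = 127 \left(-70\right) = -8890$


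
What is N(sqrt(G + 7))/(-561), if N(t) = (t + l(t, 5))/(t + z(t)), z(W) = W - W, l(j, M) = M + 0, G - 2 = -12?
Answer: -1/561 + 5*I*sqrt(3)/1683 ≈ -0.0017825 + 0.0051457*I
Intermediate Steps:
G = -10 (G = 2 - 12 = -10)
l(j, M) = M
z(W) = 0
N(t) = (5 + t)/t (N(t) = (t + 5)/(t + 0) = (5 + t)/t)
N(sqrt(G + 7))/(-561) = ((5 + sqrt(-10 + 7))/(sqrt(-10 + 7)))/(-561) = ((5 + sqrt(-3))/(sqrt(-3)))*(-1/561) = ((5 + I*sqrt(3))/((I*sqrt(3))))*(-1/561) = ((-I*sqrt(3)/3)*(5 + I*sqrt(3)))*(-1/561) = -I*sqrt(3)*(5 + I*sqrt(3))/3*(-1/561) = I*sqrt(3)*(5 + I*sqrt(3))/1683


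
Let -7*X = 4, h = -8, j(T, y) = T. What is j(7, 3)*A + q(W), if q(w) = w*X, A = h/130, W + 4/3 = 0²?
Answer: 452/1365 ≈ 0.33114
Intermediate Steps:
W = -4/3 (W = -4/3 + 0² = -4/3 + 0 = -4/3 ≈ -1.3333)
X = -4/7 (X = -⅐*4 = -4/7 ≈ -0.57143)
A = -4/65 (A = -8/130 = -8*1/130 = -4/65 ≈ -0.061538)
q(w) = -4*w/7 (q(w) = w*(-4/7) = -4*w/7)
j(7, 3)*A + q(W) = 7*(-4/65) - 4/7*(-4/3) = -28/65 + 16/21 = 452/1365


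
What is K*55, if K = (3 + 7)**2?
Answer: 5500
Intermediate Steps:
K = 100 (K = 10**2 = 100)
K*55 = 100*55 = 5500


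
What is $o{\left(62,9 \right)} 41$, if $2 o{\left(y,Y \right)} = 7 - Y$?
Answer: $-41$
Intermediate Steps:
$o{\left(y,Y \right)} = \frac{7}{2} - \frac{Y}{2}$ ($o{\left(y,Y \right)} = \frac{7 - Y}{2} = \frac{7}{2} - \frac{Y}{2}$)
$o{\left(62,9 \right)} 41 = \left(\frac{7}{2} - \frac{9}{2}\right) 41 = \left(-1\right) 41 = -41$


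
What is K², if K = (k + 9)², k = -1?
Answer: 4096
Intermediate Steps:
K = 64 (K = (-1 + 9)² = 8² = 64)
K² = 64² = 4096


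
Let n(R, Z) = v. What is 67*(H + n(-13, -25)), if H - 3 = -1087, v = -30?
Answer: -74638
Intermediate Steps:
n(R, Z) = -30
H = -1084 (H = 3 - 1087 = -1084)
67*(H + n(-13, -25)) = 67*(-1084 - 30) = 67*(-1114) = -74638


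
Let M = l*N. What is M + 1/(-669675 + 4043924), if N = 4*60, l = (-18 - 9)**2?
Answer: 590358605041/3374249 ≈ 1.7496e+5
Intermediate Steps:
l = 729 (l = (-27)**2 = 729)
N = 240
M = 174960 (M = 729*240 = 174960)
M + 1/(-669675 + 4043924) = 174960 + 1/(-669675 + 4043924) = 174960 + 1/3374249 = 590358605041/3374249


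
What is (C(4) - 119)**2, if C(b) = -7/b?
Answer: 233289/16 ≈ 14581.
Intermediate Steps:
(C(4) - 119)**2 = (-7/4 - 119)**2 = (-483/4)**2 = 233289/16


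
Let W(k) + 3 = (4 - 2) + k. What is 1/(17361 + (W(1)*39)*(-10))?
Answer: 1/17361 ≈ 5.7600e-5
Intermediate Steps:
W(k) = -1 + k (W(k) = -3 + ((4 - 2) + k) = -3 + (2 + k) = -1 + k)
1/(17361 + (W(1)*39)*(-10)) = 1/(17361 + ((-1 + 1)*39)*(-10)) = 1/(17361 + (0*39)*(-10)) = 1/(17361 + 0*(-10)) = 1/(17361 + 0) = 1/17361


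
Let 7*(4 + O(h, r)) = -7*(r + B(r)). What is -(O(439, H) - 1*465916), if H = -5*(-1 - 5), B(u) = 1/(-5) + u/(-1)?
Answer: 2329599/5 ≈ 4.6592e+5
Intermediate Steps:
B(u) = -⅕ - u (B(u) = 1*(-⅕) + u*(-1) = -⅕ - u)
H = 30 (H = -5*(-6) = 30)
O(h, r) = -19/5 (O(h, r) = -4 + (-7*(r + (-⅕ - r)))/7 = -4 + (-7*(-⅕))/7 = -4 + (⅐)*(7/5) = -4 + ⅕ = -19/5)
-(O(439, H) - 1*465916) = -(-19/5 - 1*465916) = -(-19/5 - 465916) = -1*(-2329599/5) = 2329599/5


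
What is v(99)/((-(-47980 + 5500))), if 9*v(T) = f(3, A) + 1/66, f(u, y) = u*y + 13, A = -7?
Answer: -527/25233120 ≈ -2.0885e-5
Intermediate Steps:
f(u, y) = 13 + u*y
v(T) = -527/594 (v(T) = ((13 + 3*(-7)) + 1/66)/9 = ((13 - 21) + 1/66)/9 = (-8 + 1/66)/9 = (1/9)*(-527/66) = -527/594)
v(99)/((-(-47980 + 5500))) = -527*(-1/(-47980 + 5500))/594 = -527/(594*((-1*(-42480)))) = -527/594/42480 = -527/594*1/42480 = -527/25233120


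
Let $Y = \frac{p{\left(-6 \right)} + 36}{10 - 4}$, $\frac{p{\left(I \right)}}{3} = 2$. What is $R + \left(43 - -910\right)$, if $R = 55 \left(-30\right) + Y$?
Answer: $-690$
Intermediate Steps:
$p{\left(I \right)} = 6$ ($p{\left(I \right)} = 3 \cdot 2 = 6$)
$Y = 7$ ($Y = \frac{6 + 36}{10 - 4} = \frac{42}{6} = 42 \cdot \frac{1}{6} = 7$)
$R = -1643$ ($R = 55 \left(-30\right) + 7 = -1650 + 7 = -1643$)
$R + \left(43 - -910\right) = -1643 + \left(43 - -910\right) = -1643 + \left(43 + 910\right) = -1643 + 953 = -690$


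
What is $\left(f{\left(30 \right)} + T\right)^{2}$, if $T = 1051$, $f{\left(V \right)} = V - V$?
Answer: $1104601$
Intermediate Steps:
$f{\left(V \right)} = 0$
$\left(f{\left(30 \right)} + T\right)^{2} = \left(0 + 1051\right)^{2} = 1051^{2} = 1104601$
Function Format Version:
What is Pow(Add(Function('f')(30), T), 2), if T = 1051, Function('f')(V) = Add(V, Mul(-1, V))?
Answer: 1104601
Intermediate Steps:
Function('f')(V) = 0
Pow(Add(Function('f')(30), T), 2) = Pow(Add(0, 1051), 2) = Pow(1051, 2) = 1104601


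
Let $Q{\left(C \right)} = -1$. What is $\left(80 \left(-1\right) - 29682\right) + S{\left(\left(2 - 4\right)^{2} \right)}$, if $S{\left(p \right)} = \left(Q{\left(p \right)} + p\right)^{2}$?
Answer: $-29753$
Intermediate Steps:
$S{\left(p \right)} = \left(-1 + p\right)^{2}$
$\left(80 \left(-1\right) - 29682\right) + S{\left(\left(2 - 4\right)^{2} \right)} = \left(80 \left(-1\right) - 29682\right) + \left(-1 + \left(2 - 4\right)^{2}\right)^{2} = \left(-80 - 29682\right) + \left(-1 + \left(2 - 4\right)^{2}\right)^{2} = -29762 + \left(-1 + \left(-2\right)^{2}\right)^{2} = -29762 + \left(-1 + 4\right)^{2} = -29762 + 3^{2} = -29762 + 9 = -29753$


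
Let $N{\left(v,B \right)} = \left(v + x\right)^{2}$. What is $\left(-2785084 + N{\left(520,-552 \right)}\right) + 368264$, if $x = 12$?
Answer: $-2133796$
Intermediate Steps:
$N{\left(v,B \right)} = \left(12 + v\right)^{2}$ ($N{\left(v,B \right)} = \left(v + 12\right)^{2} = \left(12 + v\right)^{2}$)
$\left(-2785084 + N{\left(520,-552 \right)}\right) + 368264 = \left(-2785084 + \left(12 + 520\right)^{2}\right) + 368264 = \left(-2785084 + 532^{2}\right) + 368264 = \left(-2785084 + 283024\right) + 368264 = -2502060 + 368264 = -2133796$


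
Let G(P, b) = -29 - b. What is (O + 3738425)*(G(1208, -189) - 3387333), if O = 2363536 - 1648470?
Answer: -15084744470943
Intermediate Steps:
O = 715066
(O + 3738425)*(G(1208, -189) - 3387333) = (715066 + 3738425)*((-29 - 1*(-189)) - 3387333) = 4453491*((-29 + 189) - 3387333) = 4453491*(160 - 3387333) = 4453491*(-3387173) = -15084744470943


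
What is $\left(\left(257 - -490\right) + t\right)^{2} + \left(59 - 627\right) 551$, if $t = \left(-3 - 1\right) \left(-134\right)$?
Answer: $1333121$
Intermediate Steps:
$t = 536$ ($t = \left(-4\right) \left(-134\right) = 536$)
$\left(\left(257 - -490\right) + t\right)^{2} + \left(59 - 627\right) 551 = \left(\left(257 - -490\right) + 536\right)^{2} + \left(59 - 627\right) 551 = \left(\left(257 + 490\right) + 536\right)^{2} - 312968 = \left(747 + 536\right)^{2} - 312968 = 1283^{2} - 312968 = 1646089 - 312968 = 1333121$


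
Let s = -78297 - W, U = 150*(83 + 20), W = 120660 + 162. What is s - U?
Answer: -214569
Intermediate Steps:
W = 120822
U = 15450 (U = 150*103 = 15450)
s = -199119 (s = -78297 - 1*120822 = -78297 - 120822 = -199119)
s - U = -199119 - 1*15450 = -199119 - 15450 = -214569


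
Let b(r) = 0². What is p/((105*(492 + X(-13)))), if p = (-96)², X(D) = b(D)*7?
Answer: 256/1435 ≈ 0.17840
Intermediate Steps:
b(r) = 0
X(D) = 0 (X(D) = 0*7 = 0)
p = 9216
p/((105*(492 + X(-13)))) = 9216/((105*(492 + 0))) = 9216/((105*492)) = 9216/51660 = 9216*(1/51660) = 256/1435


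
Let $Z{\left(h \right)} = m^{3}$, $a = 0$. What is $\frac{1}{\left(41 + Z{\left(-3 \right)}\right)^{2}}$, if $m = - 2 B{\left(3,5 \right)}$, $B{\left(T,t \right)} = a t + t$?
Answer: $\frac{1}{919681} \approx 1.0873 \cdot 10^{-6}$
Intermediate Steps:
$B{\left(T,t \right)} = t$ ($B{\left(T,t \right)} = 0 t + t = 0 + t = t$)
$m = -10$ ($m = \left(-2\right) 5 = -10$)
$Z{\left(h \right)} = -1000$ ($Z{\left(h \right)} = \left(-10\right)^{3} = -1000$)
$\frac{1}{\left(41 + Z{\left(-3 \right)}\right)^{2}} = \frac{1}{\left(41 - 1000\right)^{2}} = \frac{1}{\left(-959\right)^{2}} = \frac{1}{919681}$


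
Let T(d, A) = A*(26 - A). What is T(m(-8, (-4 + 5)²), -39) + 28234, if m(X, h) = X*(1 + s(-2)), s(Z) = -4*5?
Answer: 25699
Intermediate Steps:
s(Z) = -20
m(X, h) = -19*X (m(X, h) = X*(1 - 20) = X*(-19) = -19*X)
T(m(-8, (-4 + 5)²), -39) + 28234 = -39*(26 - 1*(-39)) + 28234 = -39*(26 + 39) + 28234 = -39*65 + 28234 = -2535 + 28234 = 25699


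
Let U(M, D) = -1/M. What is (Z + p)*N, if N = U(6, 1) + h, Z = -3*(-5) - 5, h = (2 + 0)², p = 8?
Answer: 69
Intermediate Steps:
h = 4 (h = 2² = 4)
Z = 10 (Z = 15 - 5 = 10)
N = 23/6 (N = -1/6 + 4 = -1*⅙ + 4 = -⅙ + 4 = 23/6 ≈ 3.8333)
(Z + p)*N = (10 + 8)*(23/6) = 18*(23/6) = 69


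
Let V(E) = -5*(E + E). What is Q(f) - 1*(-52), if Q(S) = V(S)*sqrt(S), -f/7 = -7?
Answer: -3378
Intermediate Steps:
f = 49 (f = -7*(-7) = 49)
V(E) = -10*E
Q(S) = -10*S**(3/2) (Q(S) = (-10*S)*sqrt(S) = -10*S**(3/2))
Q(f) - 1*(-52) = -10*49**(3/2) - 1*(-52) = -10*343 + 52 = -3430 + 52 = -3378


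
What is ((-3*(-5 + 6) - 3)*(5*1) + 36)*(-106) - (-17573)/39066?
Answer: -24828403/39066 ≈ -635.55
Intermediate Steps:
((-3*(-5 + 6) - 3)*(5*1) + 36)*(-106) - (-17573)/39066 = ((-3*1 - 3)*5 + 36)*(-106) - (-17573)/39066 = ((-3 - 3)*5 + 36)*(-106) - 1*(-17573/39066) = (-6*5 + 36)*(-106) + 17573/39066 = (-30 + 36)*(-106) + 17573/39066 = 6*(-106) + 17573/39066 = -636 + 17573/39066 = -24828403/39066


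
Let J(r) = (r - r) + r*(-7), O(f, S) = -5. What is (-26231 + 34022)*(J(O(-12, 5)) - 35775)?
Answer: -278450340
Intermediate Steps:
J(r) = -7*r (J(r) = 0 - 7*r = -7*r)
(-26231 + 34022)*(J(O(-12, 5)) - 35775) = (-26231 + 34022)*(-7*(-5) - 35775) = 7791*(35 - 35775) = 7791*(-35740) = -278450340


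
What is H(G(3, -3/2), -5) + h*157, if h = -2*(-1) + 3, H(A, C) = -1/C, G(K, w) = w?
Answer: 3926/5 ≈ 785.20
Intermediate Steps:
h = 5 (h = 2 + 3 = 5)
H(G(3, -3/2), -5) + h*157 = -1/(-5) + 5*157 = -1*(-1/5) + 785 = 1/5 + 785 = 3926/5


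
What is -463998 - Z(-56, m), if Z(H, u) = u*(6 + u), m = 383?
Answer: -612985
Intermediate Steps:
-463998 - Z(-56, m) = -463998 - 383*(6 + 383) = -463998 - 383*389 = -463998 - 1*148987 = -463998 - 148987 = -612985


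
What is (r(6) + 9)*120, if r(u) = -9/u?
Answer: 900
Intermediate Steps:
(r(6) + 9)*120 = (-9/6 + 9)*120 = (-9*⅙ + 9)*120 = (-3/2 + 9)*120 = (15/2)*120 = 900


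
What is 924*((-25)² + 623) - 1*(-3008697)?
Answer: 4161849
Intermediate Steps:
924*((-25)² + 623) - 1*(-3008697) = 924*(625 + 623) + 3008697 = 924*1248 + 3008697 = 1153152 + 3008697 = 4161849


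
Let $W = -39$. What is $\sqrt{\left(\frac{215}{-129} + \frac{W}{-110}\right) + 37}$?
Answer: $\frac{\sqrt{3886410}}{330} \approx 5.9739$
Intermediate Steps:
$\sqrt{\left(\frac{215}{-129} + \frac{W}{-110}\right) + 37} = \sqrt{\left(\frac{215}{-129} - \frac{39}{-110}\right) + 37} = \sqrt{\left(215 \left(- \frac{1}{129}\right) - - \frac{39}{110}\right) + 37} = \sqrt{\left(- \frac{5}{3} + \frac{39}{110}\right) + 37} = \sqrt{- \frac{433}{330} + 37} = \sqrt{\frac{11777}{330}} = \frac{\sqrt{3886410}}{330}$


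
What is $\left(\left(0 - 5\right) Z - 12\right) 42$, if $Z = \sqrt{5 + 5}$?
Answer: $-504 - 210 \sqrt{10} \approx -1168.1$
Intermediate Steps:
$Z = \sqrt{10} \approx 3.1623$
$\left(\left(0 - 5\right) Z - 12\right) 42 = \left(\left(0 - 5\right) \sqrt{10} - 12\right) 42 = \left(- 5 \sqrt{10} - 12\right) 42 = \left(-12 - 5 \sqrt{10}\right) 42 = -504 - 210 \sqrt{10}$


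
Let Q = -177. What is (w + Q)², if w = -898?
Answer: 1155625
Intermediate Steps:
(w + Q)² = (-898 - 177)² = (-1075)² = 1155625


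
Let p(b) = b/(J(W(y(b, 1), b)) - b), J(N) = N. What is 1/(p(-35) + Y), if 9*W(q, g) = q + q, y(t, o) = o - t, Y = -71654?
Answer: -43/3081157 ≈ -1.3956e-5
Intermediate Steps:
W(q, g) = 2*q/9 (W(q, g) = (q + q)/9 = (2*q)/9 = 2*q/9)
p(b) = b/(2/9 - 11*b/9) (p(b) = b/(2*(1 - b)/9 - b) = b/((2/9 - 2*b/9) - b) = b/(2/9 - 11*b/9))
1/(p(-35) + Y) = 1/(-9*(-35)/(-2 + 11*(-35)) - 71654) = 1/(-9*(-35)/(-2 - 385) - 71654) = 1/(-9*(-35)/(-387) - 71654) = 1/(-9*(-35)*(-1/387) - 71654) = 1/(-35/43 - 71654) = 1/(-3081157/43) = -43/3081157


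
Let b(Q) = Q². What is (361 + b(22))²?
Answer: 714025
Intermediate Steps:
(361 + b(22))² = (361 + 22²)² = (361 + 484)² = 845² = 714025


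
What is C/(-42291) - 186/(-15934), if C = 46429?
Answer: -11805380/10868787 ≈ -1.0862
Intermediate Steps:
C/(-42291) - 186/(-15934) = 46429/(-42291) - 186/(-15934) = 46429*(-1/42291) - 186*(-1/15934) = -46429/42291 + 3/257 = -11805380/10868787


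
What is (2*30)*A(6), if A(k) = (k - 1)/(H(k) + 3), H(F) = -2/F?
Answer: 225/2 ≈ 112.50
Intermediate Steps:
A(k) = (-1 + k)/(3 - 2/k) (A(k) = (k - 1)/(-2/k + 3) = (-1 + k)/(3 - 2/k))
(2*30)*A(6) = (2*30)*(6*(-1 + 6)/(-2 + 3*6)) = 60*(6*5/(-2 + 18)) = 60*(6*5/16) = 60*(6*(1/16)*5) = 60*(15/8) = 225/2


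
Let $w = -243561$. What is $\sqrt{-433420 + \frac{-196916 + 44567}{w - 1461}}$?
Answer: $\frac{i \sqrt{2891185627613178}}{81674} \approx 658.35 i$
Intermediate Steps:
$\sqrt{-433420 + \frac{-196916 + 44567}{w - 1461}} = \sqrt{-433420 + \frac{-196916 + 44567}{-243561 - 1461}} = \sqrt{-433420 - \frac{152349}{-245022}} = \sqrt{-433420 - - \frac{50783}{81674}} = \sqrt{-433420 + \frac{50783}{81674}} = \sqrt{- \frac{35399094297}{81674}} = \frac{i \sqrt{2891185627613178}}{81674}$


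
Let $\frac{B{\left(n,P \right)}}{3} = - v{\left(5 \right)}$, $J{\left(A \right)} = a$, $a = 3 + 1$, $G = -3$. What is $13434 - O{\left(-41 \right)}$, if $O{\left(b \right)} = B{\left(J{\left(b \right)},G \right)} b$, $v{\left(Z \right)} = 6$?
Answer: $12696$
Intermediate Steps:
$a = 4$
$J{\left(A \right)} = 4$
$B{\left(n,P \right)} = -18$ ($B{\left(n,P \right)} = 3 \left(\left(-1\right) 6\right) = 3 \left(-6\right) = -18$)
$O{\left(b \right)} = - 18 b$
$13434 - O{\left(-41 \right)} = 13434 - \left(-18\right) \left(-41\right) = 13434 - 738 = 12696$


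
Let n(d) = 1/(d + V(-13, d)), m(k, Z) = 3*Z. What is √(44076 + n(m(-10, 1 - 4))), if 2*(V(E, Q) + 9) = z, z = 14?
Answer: √5333185/11 ≈ 209.94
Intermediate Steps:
V(E, Q) = -2 (V(E, Q) = -9 + (½)*14 = -9 + 7 = -2)
n(d) = 1/(-2 + d) (n(d) = 1/(d - 2) = 1/(-2 + d))
√(44076 + n(m(-10, 1 - 4))) = √(44076 + 1/(-2 + 3*(1 - 4))) = √(44076 + 1/(-2 + 3*(-3))) = √(44076 + 1/(-2 - 9)) = √(44076 + 1/(-11)) = √(44076 - 1/11) = √(484835/11) = √5333185/11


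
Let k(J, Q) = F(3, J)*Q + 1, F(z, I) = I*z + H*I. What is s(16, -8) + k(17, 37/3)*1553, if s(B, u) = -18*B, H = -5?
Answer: -1949879/3 ≈ -6.4996e+5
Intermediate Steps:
F(z, I) = -5*I + I*z (F(z, I) = I*z - 5*I = -5*I + I*z)
k(J, Q) = 1 - 2*J*Q (k(J, Q) = (J*(-5 + 3))*Q + 1 = (J*(-2))*Q + 1 = (-2*J)*Q + 1 = -2*J*Q + 1 = 1 - 2*J*Q)
s(16, -8) + k(17, 37/3)*1553 = -18*16 + (1 - 2*17*37/3)*1553 = -288 + (1 - 2*17*37*(⅓))*1553 = -288 + (1 - 2*17*37/3)*1553 = -288 + (1 - 1258/3)*1553 = -288 - 1255/3*1553 = -288 - 1949015/3 = -1949879/3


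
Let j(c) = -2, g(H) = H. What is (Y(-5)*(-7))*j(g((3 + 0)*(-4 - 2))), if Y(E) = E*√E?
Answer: -70*I*√5 ≈ -156.52*I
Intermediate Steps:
Y(E) = E^(3/2)
(Y(-5)*(-7))*j(g((3 + 0)*(-4 - 2))) = ((-5)^(3/2)*(-7))*(-2) = (-5*I*√5*(-7))*(-2) = (35*I*√5)*(-2) = -70*I*√5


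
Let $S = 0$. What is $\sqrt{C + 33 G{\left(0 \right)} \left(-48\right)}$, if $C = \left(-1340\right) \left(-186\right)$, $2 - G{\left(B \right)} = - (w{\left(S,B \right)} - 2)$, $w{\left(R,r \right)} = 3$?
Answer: $2 \sqrt{61122} \approx 494.46$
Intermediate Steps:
$G{\left(B \right)} = 3$ ($G{\left(B \right)} = 2 - - (3 - 2) = 2 - \left(-1\right) 1 = 2 - -1 = 2 + 1 = 3$)
$C = 249240$
$\sqrt{C + 33 G{\left(0 \right)} \left(-48\right)} = \sqrt{249240 + 33 \cdot 3 \left(-48\right)} = \sqrt{249240 + 99 \left(-48\right)} = \sqrt{249240 - 4752} = \sqrt{244488} = 2 \sqrt{61122}$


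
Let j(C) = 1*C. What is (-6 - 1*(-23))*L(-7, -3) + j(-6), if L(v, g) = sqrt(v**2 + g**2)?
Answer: -6 + 17*sqrt(58) ≈ 123.47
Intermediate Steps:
j(C) = C
L(v, g) = sqrt(g**2 + v**2)
(-6 - 1*(-23))*L(-7, -3) + j(-6) = (-6 - 1*(-23))*sqrt((-3)**2 + (-7)**2) - 6 = (-6 + 23)*sqrt(9 + 49) - 6 = 17*sqrt(58) - 6 = -6 + 17*sqrt(58)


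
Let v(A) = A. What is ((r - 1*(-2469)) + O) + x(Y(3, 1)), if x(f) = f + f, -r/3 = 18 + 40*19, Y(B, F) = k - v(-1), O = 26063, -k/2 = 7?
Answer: 26172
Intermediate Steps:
k = -14 (k = -2*7 = -14)
Y(B, F) = -13 (Y(B, F) = -14 - 1*(-1) = -14 + 1 = -13)
r = -2334 (r = -3*(18 + 40*19) = -3*(18 + 760) = -3*778 = -2334)
x(f) = 2*f
((r - 1*(-2469)) + O) + x(Y(3, 1)) = ((-2334 - 1*(-2469)) + 26063) + 2*(-13) = ((-2334 + 2469) + 26063) - 26 = (135 + 26063) - 26 = 26198 - 26 = 26172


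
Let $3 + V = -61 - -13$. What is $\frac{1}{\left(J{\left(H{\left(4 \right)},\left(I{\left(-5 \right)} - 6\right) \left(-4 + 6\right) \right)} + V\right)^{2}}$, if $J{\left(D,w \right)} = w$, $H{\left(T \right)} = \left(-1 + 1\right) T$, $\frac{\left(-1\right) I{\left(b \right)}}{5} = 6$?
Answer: $\frac{1}{15129} \approx 6.6098 \cdot 10^{-5}$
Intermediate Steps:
$I{\left(b \right)} = -30$ ($I{\left(b \right)} = \left(-5\right) 6 = -30$)
$H{\left(T \right)} = 0$ ($H{\left(T \right)} = 0 T = 0$)
$V = -51$ ($V = -3 - 48 = -51$)
$\frac{1}{\left(J{\left(H{\left(4 \right)},\left(I{\left(-5 \right)} - 6\right) \left(-4 + 6\right) \right)} + V\right)^{2}} = \frac{1}{\left(\left(-30 - 6\right) \left(-4 + 6\right) - 51\right)^{2}} = \frac{1}{\left(\left(-36\right) 2 - 51\right)^{2}} = \frac{1}{\left(-72 - 51\right)^{2}} = \frac{1}{\left(-123\right)^{2}} = \frac{1}{15129}$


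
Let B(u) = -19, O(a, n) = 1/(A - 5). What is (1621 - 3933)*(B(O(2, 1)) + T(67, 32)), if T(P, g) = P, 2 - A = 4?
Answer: -110976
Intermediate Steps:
A = -2 (A = 2 - 1*4 = 2 - 4 = -2)
O(a, n) = -⅐ (O(a, n) = 1/(-2 - 5) = 1/(-7) = -⅐)
(1621 - 3933)*(B(O(2, 1)) + T(67, 32)) = (1621 - 3933)*(-19 + 67) = -2312*48 = -110976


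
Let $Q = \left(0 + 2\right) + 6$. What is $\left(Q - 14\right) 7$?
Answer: $-42$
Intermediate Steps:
$Q = 8$ ($Q = 2 + 6 = 8$)
$\left(Q - 14\right) 7 = \left(8 - 14\right) 7 = \left(-6\right) 7 = -42$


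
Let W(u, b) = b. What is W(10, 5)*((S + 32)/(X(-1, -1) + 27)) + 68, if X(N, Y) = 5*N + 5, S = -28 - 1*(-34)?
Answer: 2026/27 ≈ 75.037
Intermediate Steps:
S = 6 (S = -28 + 34 = 6)
X(N, Y) = 5 + 5*N
W(10, 5)*((S + 32)/(X(-1, -1) + 27)) + 68 = 5*((6 + 32)/((5 + 5*(-1)) + 27)) + 68 = 5*(38/((5 - 5) + 27)) + 68 = 5*(38/(0 + 27)) + 68 = 5*(38/27) + 68 = 190/27 + 68 = 2026/27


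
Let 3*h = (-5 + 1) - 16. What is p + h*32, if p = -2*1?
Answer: -646/3 ≈ -215.33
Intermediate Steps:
h = -20/3 (h = ((-5 + 1) - 16)/3 = (-4 - 16)/3 = (⅓)*(-20) = -20/3 ≈ -6.6667)
p = -2
p + h*32 = -2 - 20/3*32 = -2 - 640/3 = -646/3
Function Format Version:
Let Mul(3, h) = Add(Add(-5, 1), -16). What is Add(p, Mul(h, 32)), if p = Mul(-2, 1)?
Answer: Rational(-646, 3) ≈ -215.33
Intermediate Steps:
h = Rational(-20, 3) (h = Mul(Rational(1, 3), Add(Add(-5, 1), -16)) = Mul(Rational(1, 3), Add(-4, -16)) = Mul(Rational(1, 3), -20) = Rational(-20, 3) ≈ -6.6667)
p = -2
Add(p, Mul(h, 32)) = Add(-2, Mul(Rational(-20, 3), 32)) = Add(-2, Rational(-640, 3)) = Rational(-646, 3)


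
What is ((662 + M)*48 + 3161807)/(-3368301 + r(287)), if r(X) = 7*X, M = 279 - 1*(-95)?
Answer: -3211535/3366292 ≈ -0.95403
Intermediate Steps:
M = 374 (M = 279 + 95 = 374)
((662 + M)*48 + 3161807)/(-3368301 + r(287)) = ((662 + 374)*48 + 3161807)/(-3368301 + 7*287) = (1036*48 + 3161807)/(-3368301 + 2009) = (49728 + 3161807)/(-3366292) = 3211535*(-1/3366292) = -3211535/3366292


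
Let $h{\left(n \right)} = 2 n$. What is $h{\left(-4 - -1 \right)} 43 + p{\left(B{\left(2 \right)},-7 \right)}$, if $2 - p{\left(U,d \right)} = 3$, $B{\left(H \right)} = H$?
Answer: $-259$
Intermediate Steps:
$p{\left(U,d \right)} = -1$ ($p{\left(U,d \right)} = 2 - 3 = -1$)
$h{\left(-4 - -1 \right)} 43 + p{\left(B{\left(2 \right)},-7 \right)} = 2 \left(-4 - -1\right) 43 - 1 = 2 \left(-4 + 1\right) 43 - 1 = 2 \left(-3\right) 43 - 1 = \left(-6\right) 43 - 1 = -258 - 1 = -259$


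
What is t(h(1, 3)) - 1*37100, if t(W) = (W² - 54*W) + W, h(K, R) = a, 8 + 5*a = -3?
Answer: -924464/25 ≈ -36979.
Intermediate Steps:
a = -11/5 (a = -8/5 + (⅕)*(-3) = -8/5 - ⅗ = -11/5 ≈ -2.2000)
h(K, R) = -11/5
t(W) = W² - 53*W
t(h(1, 3)) - 1*37100 = -11*(-53 - 11/5)/5 - 1*37100 = -11/5*(-276/5) - 37100 = 3036/25 - 37100 = -924464/25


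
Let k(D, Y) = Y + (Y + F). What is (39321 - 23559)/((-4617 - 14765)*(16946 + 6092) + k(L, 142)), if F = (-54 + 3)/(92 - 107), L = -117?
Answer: -78810/2232611143 ≈ -3.5299e-5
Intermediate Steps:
F = 17/5 (F = -51/(-15) = -51*(-1/15) = 17/5 ≈ 3.4000)
k(D, Y) = 17/5 + 2*Y (k(D, Y) = Y + (Y + 17/5) = Y + (17/5 + Y) = 17/5 + 2*Y)
(39321 - 23559)/((-4617 - 14765)*(16946 + 6092) + k(L, 142)) = (39321 - 23559)/((-4617 - 14765)*(16946 + 6092) + (17/5 + 2*142)) = 15762/(-19382*23038 + (17/5 + 284)) = 15762/(-446522516 + 1437/5) = 15762/(-2232611143/5) = 15762*(-5/2232611143) = -78810/2232611143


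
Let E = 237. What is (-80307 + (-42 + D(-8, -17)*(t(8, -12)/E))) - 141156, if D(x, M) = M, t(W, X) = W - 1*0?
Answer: -52496821/237 ≈ -2.2151e+5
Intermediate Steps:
t(W, X) = W (t(W, X) = W + 0 = W)
(-80307 + (-42 + D(-8, -17)*(t(8, -12)/E))) - 141156 = (-80307 + (-42 - 136/237)) - 141156 = (-80307 - 10090/237) - 141156 = -19042849/237 - 141156 = -52496821/237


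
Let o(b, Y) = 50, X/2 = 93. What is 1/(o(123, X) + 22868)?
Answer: 1/22918 ≈ 4.3634e-5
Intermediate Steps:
X = 186 (X = 2*93 = 186)
1/(o(123, X) + 22868) = 1/(50 + 22868) = 1/22918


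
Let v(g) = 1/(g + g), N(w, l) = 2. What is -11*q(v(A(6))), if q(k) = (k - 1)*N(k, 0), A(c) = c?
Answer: 121/6 ≈ 20.167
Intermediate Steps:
v(g) = 1/(2*g)
q(k) = -2 + 2*k (q(k) = (k - 1)*2 = (-1 + k)*2 = -2 + 2*k)
-11*q(v(A(6))) = -11*(-2 + 2*((½)/6)) = -11*(-2 + 2*((½)*(⅙))) = -11*(-2 + 2*(1/12)) = -11*(-2 + ⅙) = -11*(-11/6) = 121/6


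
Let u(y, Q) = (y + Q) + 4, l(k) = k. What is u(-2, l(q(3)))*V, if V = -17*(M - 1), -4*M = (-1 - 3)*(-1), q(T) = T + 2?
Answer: 238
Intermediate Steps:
q(T) = 2 + T
M = -1 (M = -(-1 - 3)*(-1)/4 = -(-1)*(-1) = -1/4*4 = -1)
u(y, Q) = 4 + Q + y (u(y, Q) = (Q + y) + 4 = 4 + Q + y)
V = 34 (V = -17*(-1 - 1) = -17*(-2) = 34)
u(-2, l(q(3)))*V = (4 + (2 + 3) - 2)*34 = (4 + 5 - 2)*34 = 7*34 = 238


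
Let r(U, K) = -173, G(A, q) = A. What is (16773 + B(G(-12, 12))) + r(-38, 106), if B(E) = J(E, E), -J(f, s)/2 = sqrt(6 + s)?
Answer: 16600 - 2*I*sqrt(6) ≈ 16600.0 - 4.899*I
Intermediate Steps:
J(f, s) = -2*sqrt(6 + s)
B(E) = -2*sqrt(6 + E)
(16773 + B(G(-12, 12))) + r(-38, 106) = (16773 - 2*sqrt(6 - 12)) - 173 = (16773 - 2*I*sqrt(6)) - 173 = 16600 - 2*I*sqrt(6)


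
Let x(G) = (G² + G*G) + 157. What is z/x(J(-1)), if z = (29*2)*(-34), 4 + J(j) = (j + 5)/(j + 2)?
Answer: -1972/157 ≈ -12.561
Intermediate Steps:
J(j) = -4 + (5 + j)/(2 + j) (J(j) = -4 + (j + 5)/(j + 2) = -4 + (5 + j)/(2 + j))
x(G) = 157 + 2*G² (x(G) = (G² + G²) + 157 = 2*G² + 157 = 157 + 2*G²)
z = -1972 (z = 58*(-34) = -1972)
z/x(J(-1)) = -1972/(157 + 2*(3*(-1 - 1*(-1))/(2 - 1))²) = -1972/(157 + 2*(3*(-1 + 1)/1)²) = -1972/(157 + 2*(3*1*0)²) = -1972/(157 + 2*0²) = -1972/(157 + 2*0) = -1972/(157 + 0) = -1972/157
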